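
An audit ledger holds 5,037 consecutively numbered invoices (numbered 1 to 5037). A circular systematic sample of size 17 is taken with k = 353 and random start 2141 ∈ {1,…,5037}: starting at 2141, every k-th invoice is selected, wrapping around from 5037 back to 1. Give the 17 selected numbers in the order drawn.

Selection 1: 2141
Selection 2: 2141 + 353 = 2494
Selection 3: 2494 + 353 = 2847
Selection 4: 2847 + 353 = 3200
Selection 5: 3200 + 353 = 3553
Selection 6: 3553 + 353 = 3906
Selection 7: 3906 + 353 = 4259
Selection 8: 4259 + 353 = 4612
Selection 9: 4612 + 353 = 4965
Selection 10: 4965 + 353 = 5318 → 5318 − 5037 = 281
Selection 11: 281 + 353 = 634
Selection 12: 634 + 353 = 987
Selection 13: 987 + 353 = 1340
Selection 14: 1340 + 353 = 1693
Selection 15: 1693 + 353 = 2046
Selection 16: 2046 + 353 = 2399
Selection 17: 2399 + 353 = 2752

2141, 2494, 2847, 3200, 3553, 3906, 4259, 4612, 4965, 281, 634, 987, 1340, 1693, 2046, 2399, 2752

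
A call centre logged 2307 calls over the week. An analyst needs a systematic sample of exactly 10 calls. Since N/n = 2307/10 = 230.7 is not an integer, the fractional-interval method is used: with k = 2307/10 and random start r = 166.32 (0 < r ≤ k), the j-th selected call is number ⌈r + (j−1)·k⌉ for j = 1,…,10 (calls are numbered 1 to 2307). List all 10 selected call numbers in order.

j=1: r + 0k = 166.32 → ⌈·⌉ = 167
j=2: r + 1k = 397.02 → ⌈·⌉ = 398
j=3: r + 2k = 627.72 → ⌈·⌉ = 628
j=4: r + 3k = 858.42 → ⌈·⌉ = 859
j=5: r + 4k = 1089.12 → ⌈·⌉ = 1090
j=6: r + 5k = 1319.82 → ⌈·⌉ = 1320
j=7: r + 6k = 1550.52 → ⌈·⌉ = 1551
j=8: r + 7k = 1781.22 → ⌈·⌉ = 1782
j=9: r + 8k = 2011.92 → ⌈·⌉ = 2012
j=10: r + 9k = 2242.62 → ⌈·⌉ = 2243

167, 398, 628, 859, 1090, 1320, 1551, 1782, 2012, 2243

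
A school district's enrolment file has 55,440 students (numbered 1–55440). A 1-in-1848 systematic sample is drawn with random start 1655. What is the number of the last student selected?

k = 1848
30th selection = r + (30−1)·k = 1655 + 29×1848 = 1655 + 53592 = 55247

55247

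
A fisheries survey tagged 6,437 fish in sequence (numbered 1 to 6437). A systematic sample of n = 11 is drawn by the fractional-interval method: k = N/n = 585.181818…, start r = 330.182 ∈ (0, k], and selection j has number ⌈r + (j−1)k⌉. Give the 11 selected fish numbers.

331, 916, 1501, 2086, 2671, 3257, 3842, 4427, 5012, 5597, 6183

j=1: r + 0k = 330.182 → ⌈·⌉ = 331
j=2: r + 1k = 915.363818… → ⌈·⌉ = 916
j=3: r + 2k = 1500.545636… → ⌈·⌉ = 1501
j=4: r + 3k = 2085.727454… → ⌈·⌉ = 2086
j=5: r + 4k = 2670.909272… → ⌈·⌉ = 2671
j=6: r + 5k = 3256.091090… → ⌈·⌉ = 3257
j=7: r + 6k = 3841.272909… → ⌈·⌉ = 3842
j=8: r + 7k = 4426.454727… → ⌈·⌉ = 4427
j=9: r + 8k = 5011.636545… → ⌈·⌉ = 5012
j=10: r + 9k = 5596.818363… → ⌈·⌉ = 5597
j=11: r + 10k = 6182.000181… → ⌈·⌉ = 6183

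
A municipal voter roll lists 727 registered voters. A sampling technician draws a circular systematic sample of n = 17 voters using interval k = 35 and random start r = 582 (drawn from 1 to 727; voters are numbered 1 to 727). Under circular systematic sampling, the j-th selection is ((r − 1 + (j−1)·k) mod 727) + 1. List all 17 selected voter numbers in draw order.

582, 617, 652, 687, 722, 30, 65, 100, 135, 170, 205, 240, 275, 310, 345, 380, 415

Selection 1: 582
Selection 2: 582 + 35 = 617
Selection 3: 617 + 35 = 652
Selection 4: 652 + 35 = 687
Selection 5: 687 + 35 = 722
Selection 6: 722 + 35 = 757 → 757 − 727 = 30
Selection 7: 30 + 35 = 65
Selection 8: 65 + 35 = 100
Selection 9: 100 + 35 = 135
Selection 10: 135 + 35 = 170
Selection 11: 170 + 35 = 205
Selection 12: 205 + 35 = 240
Selection 13: 240 + 35 = 275
Selection 14: 275 + 35 = 310
Selection 15: 310 + 35 = 345
Selection 16: 345 + 35 = 380
Selection 17: 380 + 35 = 415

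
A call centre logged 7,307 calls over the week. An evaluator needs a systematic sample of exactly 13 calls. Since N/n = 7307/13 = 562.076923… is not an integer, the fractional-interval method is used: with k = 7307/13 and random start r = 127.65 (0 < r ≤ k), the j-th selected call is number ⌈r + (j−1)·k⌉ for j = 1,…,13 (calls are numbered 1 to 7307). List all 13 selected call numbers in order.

j=1: r + 0k = 127.65 → ⌈·⌉ = 128
j=2: r + 1k = 689.726923… → ⌈·⌉ = 690
j=3: r + 2k = 1251.803846… → ⌈·⌉ = 1252
j=4: r + 3k = 1813.880769… → ⌈·⌉ = 1814
j=5: r + 4k = 2375.957692… → ⌈·⌉ = 2376
j=6: r + 5k = 2938.034615… → ⌈·⌉ = 2939
j=7: r + 6k = 3500.111538… → ⌈·⌉ = 3501
j=8: r + 7k = 4062.188461… → ⌈·⌉ = 4063
j=9: r + 8k = 4624.265384… → ⌈·⌉ = 4625
j=10: r + 9k = 5186.342307… → ⌈·⌉ = 5187
j=11: r + 10k = 5748.419230… → ⌈·⌉ = 5749
j=12: r + 11k = 6310.496153… → ⌈·⌉ = 6311
j=13: r + 12k = 6872.573076… → ⌈·⌉ = 6873

128, 690, 1252, 1814, 2376, 2939, 3501, 4063, 4625, 5187, 5749, 6311, 6873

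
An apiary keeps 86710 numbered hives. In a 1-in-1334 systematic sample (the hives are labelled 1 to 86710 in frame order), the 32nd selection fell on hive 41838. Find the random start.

k = 1334
r = 41838 − (32−1)×1334 = 41838 − 41354 = 484

484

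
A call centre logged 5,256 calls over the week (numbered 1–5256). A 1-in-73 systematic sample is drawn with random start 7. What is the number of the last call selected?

k = 73
72nd selection = r + (72−1)·k = 7 + 71×73 = 7 + 5183 = 5190

5190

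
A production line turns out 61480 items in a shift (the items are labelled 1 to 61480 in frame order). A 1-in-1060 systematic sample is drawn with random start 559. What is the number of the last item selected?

k = 1060
58th selection = r + (58−1)·k = 559 + 57×1060 = 559 + 60420 = 60979

60979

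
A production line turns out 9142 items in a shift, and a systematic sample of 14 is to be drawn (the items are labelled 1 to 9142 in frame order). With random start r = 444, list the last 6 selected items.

5668, 6321, 6974, 7627, 8280, 8933

k = N/n = 9142/14 = 653
9th selection = 444 + 8×653 = 5668
10th: 5668 + 653 = 6321
11th: 6321 + 653 = 6974
12th: 6974 + 653 = 7627
13th: 7627 + 653 = 8280
14th: 8280 + 653 = 8933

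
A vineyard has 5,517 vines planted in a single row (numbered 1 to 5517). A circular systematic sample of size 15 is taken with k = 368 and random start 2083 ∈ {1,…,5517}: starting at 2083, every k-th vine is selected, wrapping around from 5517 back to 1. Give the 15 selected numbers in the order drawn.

Selection 1: 2083
Selection 2: 2083 + 368 = 2451
Selection 3: 2451 + 368 = 2819
Selection 4: 2819 + 368 = 3187
Selection 5: 3187 + 368 = 3555
Selection 6: 3555 + 368 = 3923
Selection 7: 3923 + 368 = 4291
Selection 8: 4291 + 368 = 4659
Selection 9: 4659 + 368 = 5027
Selection 10: 5027 + 368 = 5395
Selection 11: 5395 + 368 = 5763 → 5763 − 5517 = 246
Selection 12: 246 + 368 = 614
Selection 13: 614 + 368 = 982
Selection 14: 982 + 368 = 1350
Selection 15: 1350 + 368 = 1718

2083, 2451, 2819, 3187, 3555, 3923, 4291, 4659, 5027, 5395, 246, 614, 982, 1350, 1718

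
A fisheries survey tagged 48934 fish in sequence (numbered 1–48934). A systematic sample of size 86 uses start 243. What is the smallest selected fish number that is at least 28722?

k = 48934/86 = 569
Steps past start: ⌈(28722 − 243)/569⌉ = ⌈28479/569⌉ = 51
Selected fish: 243 + 51×569 = 29262

29262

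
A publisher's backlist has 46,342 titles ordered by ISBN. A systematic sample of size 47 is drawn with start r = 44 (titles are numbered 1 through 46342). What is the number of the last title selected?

45400

k = 46342/47 = 986
47th selection = r + (47−1)·k = 44 + 46×986 = 44 + 45356 = 45400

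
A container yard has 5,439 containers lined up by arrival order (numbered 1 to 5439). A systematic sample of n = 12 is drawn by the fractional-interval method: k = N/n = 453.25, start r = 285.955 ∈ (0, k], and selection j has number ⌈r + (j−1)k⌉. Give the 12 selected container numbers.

286, 740, 1193, 1646, 2099, 2553, 3006, 3459, 3912, 4366, 4819, 5272

j=1: r + 0k = 285.955 → ⌈·⌉ = 286
j=2: r + 1k = 739.205 → ⌈·⌉ = 740
j=3: r + 2k = 1192.455 → ⌈·⌉ = 1193
j=4: r + 3k = 1645.705 → ⌈·⌉ = 1646
j=5: r + 4k = 2098.955 → ⌈·⌉ = 2099
j=6: r + 5k = 2552.205 → ⌈·⌉ = 2553
j=7: r + 6k = 3005.455 → ⌈·⌉ = 3006
j=8: r + 7k = 3458.705 → ⌈·⌉ = 3459
j=9: r + 8k = 3911.955 → ⌈·⌉ = 3912
j=10: r + 9k = 4365.205 → ⌈·⌉ = 4366
j=11: r + 10k = 4818.455 → ⌈·⌉ = 4819
j=12: r + 11k = 5271.705 → ⌈·⌉ = 5272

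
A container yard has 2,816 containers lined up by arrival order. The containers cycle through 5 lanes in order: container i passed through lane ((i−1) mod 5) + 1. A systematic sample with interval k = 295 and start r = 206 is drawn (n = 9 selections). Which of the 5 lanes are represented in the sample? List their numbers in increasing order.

Consecutive selections differ by k = 295, so their lane numbers differ by 295 mod 5 = 0.
gcd(295, 5) = 5, so the sample visits 5/5 = 1 distinct residues mod 5.
Start 206 is lane 1; the lanes hit are 1.

1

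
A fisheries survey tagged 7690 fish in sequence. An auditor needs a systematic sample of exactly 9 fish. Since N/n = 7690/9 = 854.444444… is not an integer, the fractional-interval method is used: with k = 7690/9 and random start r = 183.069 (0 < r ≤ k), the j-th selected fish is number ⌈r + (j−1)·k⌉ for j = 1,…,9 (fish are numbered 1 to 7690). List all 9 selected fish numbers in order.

184, 1038, 1892, 2747, 3601, 4456, 5310, 6165, 7019

j=1: r + 0k = 183.069 → ⌈·⌉ = 184
j=2: r + 1k = 1037.513444… → ⌈·⌉ = 1038
j=3: r + 2k = 1891.957888… → ⌈·⌉ = 1892
j=4: r + 3k = 2746.402333… → ⌈·⌉ = 2747
j=5: r + 4k = 3600.846777… → ⌈·⌉ = 3601
j=6: r + 5k = 4455.291222… → ⌈·⌉ = 4456
j=7: r + 6k = 5309.735666… → ⌈·⌉ = 5310
j=8: r + 7k = 6164.180111… → ⌈·⌉ = 6165
j=9: r + 8k = 7018.624555… → ⌈·⌉ = 7019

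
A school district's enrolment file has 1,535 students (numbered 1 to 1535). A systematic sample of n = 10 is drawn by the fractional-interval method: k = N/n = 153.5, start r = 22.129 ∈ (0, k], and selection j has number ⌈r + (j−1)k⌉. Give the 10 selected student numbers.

23, 176, 330, 483, 637, 790, 944, 1097, 1251, 1404

j=1: r + 0k = 22.129 → ⌈·⌉ = 23
j=2: r + 1k = 175.629 → ⌈·⌉ = 176
j=3: r + 2k = 329.129 → ⌈·⌉ = 330
j=4: r + 3k = 482.629 → ⌈·⌉ = 483
j=5: r + 4k = 636.129 → ⌈·⌉ = 637
j=6: r + 5k = 789.629 → ⌈·⌉ = 790
j=7: r + 6k = 943.129 → ⌈·⌉ = 944
j=8: r + 7k = 1096.629 → ⌈·⌉ = 1097
j=9: r + 8k = 1250.129 → ⌈·⌉ = 1251
j=10: r + 9k = 1403.629 → ⌈·⌉ = 1404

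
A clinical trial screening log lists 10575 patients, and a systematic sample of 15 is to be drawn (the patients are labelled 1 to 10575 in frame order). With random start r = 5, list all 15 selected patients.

5, 710, 1415, 2120, 2825, 3530, 4235, 4940, 5645, 6350, 7055, 7760, 8465, 9170, 9875

k = N/n = 10575/15 = 705
patient 1: 5
patient 2: 5 + 705 = 710
patient 3: 710 + 705 = 1415
patient 4: 1415 + 705 = 2120
patient 5: 2120 + 705 = 2825
patient 6: 2825 + 705 = 3530
patient 7: 3530 + 705 = 4235
patient 8: 4235 + 705 = 4940
patient 9: 4940 + 705 = 5645
patient 10: 5645 + 705 = 6350
patient 11: 6350 + 705 = 7055
patient 12: 7055 + 705 = 7760
patient 13: 7760 + 705 = 8465
patient 14: 8465 + 705 = 9170
patient 15: 9170 + 705 = 9875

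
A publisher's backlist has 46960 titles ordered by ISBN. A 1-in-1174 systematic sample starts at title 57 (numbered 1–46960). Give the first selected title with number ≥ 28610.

k = 1174
Steps past start: ⌈(28610 − 57)/1174⌉ = ⌈28553/1174⌉ = 25
Selected title: 57 + 25×1174 = 29407

29407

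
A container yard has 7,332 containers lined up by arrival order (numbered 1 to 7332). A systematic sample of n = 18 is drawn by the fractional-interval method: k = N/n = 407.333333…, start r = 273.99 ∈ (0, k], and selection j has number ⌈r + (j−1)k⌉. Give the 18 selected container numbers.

274, 682, 1089, 1496, 1904, 2311, 2718, 3126, 3533, 3940, 4348, 4755, 5162, 5570, 5977, 6384, 6792, 7199

j=1: r + 0k = 273.99 → ⌈·⌉ = 274
j=2: r + 1k = 681.323333… → ⌈·⌉ = 682
j=3: r + 2k = 1088.656666… → ⌈·⌉ = 1089
j=4: r + 3k = 1495.99 → ⌈·⌉ = 1496
j=5: r + 4k = 1903.323333… → ⌈·⌉ = 1904
j=6: r + 5k = 2310.656666… → ⌈·⌉ = 2311
j=7: r + 6k = 2717.99 → ⌈·⌉ = 2718
j=8: r + 7k = 3125.323333… → ⌈·⌉ = 3126
j=9: r + 8k = 3532.656666… → ⌈·⌉ = 3533
j=10: r + 9k = 3939.99 → ⌈·⌉ = 3940
j=11: r + 10k = 4347.323333… → ⌈·⌉ = 4348
j=12: r + 11k = 4754.656666… → ⌈·⌉ = 4755
j=13: r + 12k = 5161.99 → ⌈·⌉ = 5162
j=14: r + 13k = 5569.323333… → ⌈·⌉ = 5570
j=15: r + 14k = 5976.656666… → ⌈·⌉ = 5977
j=16: r + 15k = 6383.99 → ⌈·⌉ = 6384
j=17: r + 16k = 6791.323333… → ⌈·⌉ = 6792
j=18: r + 17k = 7198.656666… → ⌈·⌉ = 7199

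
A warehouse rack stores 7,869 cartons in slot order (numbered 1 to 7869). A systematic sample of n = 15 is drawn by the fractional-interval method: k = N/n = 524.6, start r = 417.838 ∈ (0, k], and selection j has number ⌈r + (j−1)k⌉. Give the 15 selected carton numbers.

418, 943, 1468, 1992, 2517, 3041, 3566, 4091, 4615, 5140, 5664, 6189, 6714, 7238, 7763

j=1: r + 0k = 417.838 → ⌈·⌉ = 418
j=2: r + 1k = 942.438 → ⌈·⌉ = 943
j=3: r + 2k = 1467.038 → ⌈·⌉ = 1468
j=4: r + 3k = 1991.638 → ⌈·⌉ = 1992
j=5: r + 4k = 2516.238 → ⌈·⌉ = 2517
j=6: r + 5k = 3040.838 → ⌈·⌉ = 3041
j=7: r + 6k = 3565.438 → ⌈·⌉ = 3566
j=8: r + 7k = 4090.038 → ⌈·⌉ = 4091
j=9: r + 8k = 4614.638 → ⌈·⌉ = 4615
j=10: r + 9k = 5139.238 → ⌈·⌉ = 5140
j=11: r + 10k = 5663.838 → ⌈·⌉ = 5664
j=12: r + 11k = 6188.438 → ⌈·⌉ = 6189
j=13: r + 12k = 6713.038 → ⌈·⌉ = 6714
j=14: r + 13k = 7237.638 → ⌈·⌉ = 7238
j=15: r + 14k = 7762.238 → ⌈·⌉ = 7763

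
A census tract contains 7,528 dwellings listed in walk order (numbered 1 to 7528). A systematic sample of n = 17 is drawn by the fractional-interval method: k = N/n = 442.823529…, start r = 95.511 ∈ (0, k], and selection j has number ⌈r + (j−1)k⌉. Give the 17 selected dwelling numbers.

96, 539, 982, 1424, 1867, 2310, 2753, 3196, 3639, 4081, 4524, 4967, 5410, 5853, 6296, 6738, 7181

j=1: r + 0k = 95.511 → ⌈·⌉ = 96
j=2: r + 1k = 538.334529… → ⌈·⌉ = 539
j=3: r + 2k = 981.158058… → ⌈·⌉ = 982
j=4: r + 3k = 1423.981588… → ⌈·⌉ = 1424
j=5: r + 4k = 1866.805117… → ⌈·⌉ = 1867
j=6: r + 5k = 2309.628647… → ⌈·⌉ = 2310
j=7: r + 6k = 2752.452176… → ⌈·⌉ = 2753
j=8: r + 7k = 3195.275705… → ⌈·⌉ = 3196
j=9: r + 8k = 3638.099235… → ⌈·⌉ = 3639
j=10: r + 9k = 4080.922764… → ⌈·⌉ = 4081
j=11: r + 10k = 4523.746294… → ⌈·⌉ = 4524
j=12: r + 11k = 4966.569823… → ⌈·⌉ = 4967
j=13: r + 12k = 5409.393352… → ⌈·⌉ = 5410
j=14: r + 13k = 5852.216882… → ⌈·⌉ = 5853
j=15: r + 14k = 6295.040411… → ⌈·⌉ = 6296
j=16: r + 15k = 6737.863941… → ⌈·⌉ = 6738
j=17: r + 16k = 7180.687470… → ⌈·⌉ = 7181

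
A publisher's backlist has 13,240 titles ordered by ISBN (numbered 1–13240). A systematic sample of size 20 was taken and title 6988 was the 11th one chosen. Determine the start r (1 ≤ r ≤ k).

368

k = 13240/20 = 662
r = 6988 − (11−1)×662 = 6988 − 6620 = 368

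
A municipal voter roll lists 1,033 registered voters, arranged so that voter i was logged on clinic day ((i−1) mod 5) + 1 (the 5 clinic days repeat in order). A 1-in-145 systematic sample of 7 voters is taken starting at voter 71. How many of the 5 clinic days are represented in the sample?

1

Consecutive selections differ by k = 145, so their clinic day numbers differ by 145 mod 5 = 0.
gcd(145, 5) = 5, so the sample visits 5/5 = 1 distinct residues mod 5.
Start 71 is clinic day 1; the clinic days hit are 1.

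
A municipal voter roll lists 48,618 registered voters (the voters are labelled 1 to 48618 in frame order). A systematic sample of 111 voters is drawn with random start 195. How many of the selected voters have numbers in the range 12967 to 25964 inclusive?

k = 48618/111 = 438
First selection ≥ 12967: 195 + ⌈(12967−195)/438⌉·438 = 195 + 30×438 = 13335
Last selection ≤ 25964: 195 + ⌊(25964−195)/438⌋·438 = 195 + 58×438 = 25599
Count = 58 − 30 + 1 = 29

29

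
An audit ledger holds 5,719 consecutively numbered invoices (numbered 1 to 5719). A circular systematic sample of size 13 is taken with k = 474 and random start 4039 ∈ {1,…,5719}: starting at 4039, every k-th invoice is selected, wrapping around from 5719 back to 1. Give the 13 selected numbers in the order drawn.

Selection 1: 4039
Selection 2: 4039 + 474 = 4513
Selection 3: 4513 + 474 = 4987
Selection 4: 4987 + 474 = 5461
Selection 5: 5461 + 474 = 5935 → 5935 − 5719 = 216
Selection 6: 216 + 474 = 690
Selection 7: 690 + 474 = 1164
Selection 8: 1164 + 474 = 1638
Selection 9: 1638 + 474 = 2112
Selection 10: 2112 + 474 = 2586
Selection 11: 2586 + 474 = 3060
Selection 12: 3060 + 474 = 3534
Selection 13: 3534 + 474 = 4008

4039, 4513, 4987, 5461, 216, 690, 1164, 1638, 2112, 2586, 3060, 3534, 4008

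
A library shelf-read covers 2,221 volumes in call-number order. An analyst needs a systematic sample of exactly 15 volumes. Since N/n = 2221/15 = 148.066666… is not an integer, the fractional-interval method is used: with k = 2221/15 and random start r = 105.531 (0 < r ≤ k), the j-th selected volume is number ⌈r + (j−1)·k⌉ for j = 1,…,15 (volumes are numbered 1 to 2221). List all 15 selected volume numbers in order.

106, 254, 402, 550, 698, 846, 994, 1142, 1291, 1439, 1587, 1735, 1883, 2031, 2179

j=1: r + 0k = 105.531 → ⌈·⌉ = 106
j=2: r + 1k = 253.597666… → ⌈·⌉ = 254
j=3: r + 2k = 401.664333… → ⌈·⌉ = 402
j=4: r + 3k = 549.731 → ⌈·⌉ = 550
j=5: r + 4k = 697.797666… → ⌈·⌉ = 698
j=6: r + 5k = 845.864333… → ⌈·⌉ = 846
j=7: r + 6k = 993.931 → ⌈·⌉ = 994
j=8: r + 7k = 1141.997666… → ⌈·⌉ = 1142
j=9: r + 8k = 1290.064333… → ⌈·⌉ = 1291
j=10: r + 9k = 1438.131 → ⌈·⌉ = 1439
j=11: r + 10k = 1586.197666… → ⌈·⌉ = 1587
j=12: r + 11k = 1734.264333… → ⌈·⌉ = 1735
j=13: r + 12k = 1882.331 → ⌈·⌉ = 1883
j=14: r + 13k = 2030.397666… → ⌈·⌉ = 2031
j=15: r + 14k = 2178.464333… → ⌈·⌉ = 2179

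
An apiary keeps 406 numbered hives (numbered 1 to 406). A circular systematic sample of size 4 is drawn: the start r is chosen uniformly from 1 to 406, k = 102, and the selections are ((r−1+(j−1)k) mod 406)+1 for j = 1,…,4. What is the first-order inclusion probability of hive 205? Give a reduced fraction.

For each position j, as r ranges over 1…406 the j-th selection hits every hive exactly once, so hive 205 is selected for exactly 4 of the 406 starts.
Inclusion probability = 4/406 = 2/203.

2/203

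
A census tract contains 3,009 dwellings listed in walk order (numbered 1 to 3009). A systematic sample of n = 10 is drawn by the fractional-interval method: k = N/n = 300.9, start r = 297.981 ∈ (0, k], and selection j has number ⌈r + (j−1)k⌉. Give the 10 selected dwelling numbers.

298, 599, 900, 1201, 1502, 1803, 2104, 2405, 2706, 3007

j=1: r + 0k = 297.981 → ⌈·⌉ = 298
j=2: r + 1k = 598.881 → ⌈·⌉ = 599
j=3: r + 2k = 899.781 → ⌈·⌉ = 900
j=4: r + 3k = 1200.681 → ⌈·⌉ = 1201
j=5: r + 4k = 1501.581 → ⌈·⌉ = 1502
j=6: r + 5k = 1802.481 → ⌈·⌉ = 1803
j=7: r + 6k = 2103.381 → ⌈·⌉ = 2104
j=8: r + 7k = 2404.281 → ⌈·⌉ = 2405
j=9: r + 8k = 2705.181 → ⌈·⌉ = 2706
j=10: r + 9k = 3006.081 → ⌈·⌉ = 3007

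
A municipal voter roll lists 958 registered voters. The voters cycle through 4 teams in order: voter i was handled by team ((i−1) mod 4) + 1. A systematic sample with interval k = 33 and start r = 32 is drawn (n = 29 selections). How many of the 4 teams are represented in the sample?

Consecutive selections differ by k = 33, so their team numbers differ by 33 mod 4 = 1.
gcd(33, 4) = 1, so the sample visits 4/1 = 4 distinct residues mod 4.
Start 32 is team 4; the teams hit are 1, 2, 3, 4.

4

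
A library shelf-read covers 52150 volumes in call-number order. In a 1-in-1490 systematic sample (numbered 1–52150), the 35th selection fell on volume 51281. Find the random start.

k = 1490
r = 51281 − (35−1)×1490 = 51281 − 50660 = 621

621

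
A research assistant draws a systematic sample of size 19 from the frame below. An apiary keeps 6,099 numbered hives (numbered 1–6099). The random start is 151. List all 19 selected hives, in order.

151, 472, 793, 1114, 1435, 1756, 2077, 2398, 2719, 3040, 3361, 3682, 4003, 4324, 4645, 4966, 5287, 5608, 5929

k = N/n = 6099/19 = 321
hive 1: 151
hive 2: 151 + 321 = 472
hive 3: 472 + 321 = 793
hive 4: 793 + 321 = 1114
hive 5: 1114 + 321 = 1435
hive 6: 1435 + 321 = 1756
hive 7: 1756 + 321 = 2077
hive 8: 2077 + 321 = 2398
hive 9: 2398 + 321 = 2719
hive 10: 2719 + 321 = 3040
hive 11: 3040 + 321 = 3361
hive 12: 3361 + 321 = 3682
hive 13: 3682 + 321 = 4003
hive 14: 4003 + 321 = 4324
hive 15: 4324 + 321 = 4645
hive 16: 4645 + 321 = 4966
hive 17: 4966 + 321 = 5287
hive 18: 5287 + 321 = 5608
hive 19: 5608 + 321 = 5929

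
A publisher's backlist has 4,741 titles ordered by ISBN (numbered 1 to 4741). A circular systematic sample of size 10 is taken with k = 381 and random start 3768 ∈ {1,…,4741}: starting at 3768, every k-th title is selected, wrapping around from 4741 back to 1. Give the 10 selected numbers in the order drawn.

3768, 4149, 4530, 170, 551, 932, 1313, 1694, 2075, 2456

Selection 1: 3768
Selection 2: 3768 + 381 = 4149
Selection 3: 4149 + 381 = 4530
Selection 4: 4530 + 381 = 4911 → 4911 − 4741 = 170
Selection 5: 170 + 381 = 551
Selection 6: 551 + 381 = 932
Selection 7: 932 + 381 = 1313
Selection 8: 1313 + 381 = 1694
Selection 9: 1694 + 381 = 2075
Selection 10: 2075 + 381 = 2456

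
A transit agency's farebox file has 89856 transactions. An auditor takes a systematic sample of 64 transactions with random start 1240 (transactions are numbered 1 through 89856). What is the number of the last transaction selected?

k = 89856/64 = 1404
64th selection = r + (64−1)·k = 1240 + 63×1404 = 1240 + 88452 = 89692

89692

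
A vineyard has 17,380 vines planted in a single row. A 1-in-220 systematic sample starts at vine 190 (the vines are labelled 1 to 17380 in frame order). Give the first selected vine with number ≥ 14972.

k = 220
Steps past start: ⌈(14972 − 190)/220⌉ = ⌈14782/220⌉ = 68
Selected vine: 190 + 68×220 = 15150

15150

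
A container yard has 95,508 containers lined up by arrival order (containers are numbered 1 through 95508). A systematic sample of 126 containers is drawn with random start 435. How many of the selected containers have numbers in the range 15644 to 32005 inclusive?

21

k = 95508/126 = 758
First selection ≥ 15644: 435 + ⌈(15644−435)/758⌉·758 = 435 + 21×758 = 16353
Last selection ≤ 32005: 435 + ⌊(32005−435)/758⌋·758 = 435 + 41×758 = 31513
Count = 41 − 21 + 1 = 21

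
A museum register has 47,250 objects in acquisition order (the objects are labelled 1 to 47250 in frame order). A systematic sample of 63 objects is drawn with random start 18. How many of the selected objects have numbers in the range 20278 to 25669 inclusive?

k = 47250/63 = 750
First selection ≥ 20278: 18 + ⌈(20278−18)/750⌉·750 = 18 + 28×750 = 21018
Last selection ≤ 25669: 18 + ⌊(25669−18)/750⌋·750 = 18 + 34×750 = 25518
Count = 34 − 28 + 1 = 7

7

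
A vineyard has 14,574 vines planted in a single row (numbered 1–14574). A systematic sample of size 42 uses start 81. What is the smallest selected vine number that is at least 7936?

k = 14574/42 = 347
Steps past start: ⌈(7936 − 81)/347⌉ = ⌈7855/347⌉ = 23
Selected vine: 81 + 23×347 = 8062

8062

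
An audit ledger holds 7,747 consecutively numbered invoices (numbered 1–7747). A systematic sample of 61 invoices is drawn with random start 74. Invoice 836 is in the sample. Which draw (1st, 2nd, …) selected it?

7

k = 7747/61 = 127
position = (836 − 74)/127 + 1 = 762/127 + 1 = 6 + 1 = 7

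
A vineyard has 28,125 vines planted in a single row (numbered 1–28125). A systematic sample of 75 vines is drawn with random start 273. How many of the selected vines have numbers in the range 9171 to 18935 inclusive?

k = 28125/75 = 375
First selection ≥ 9171: 273 + ⌈(9171−273)/375⌉·375 = 273 + 24×375 = 9273
Last selection ≤ 18935: 273 + ⌊(18935−273)/375⌋·375 = 273 + 49×375 = 18648
Count = 49 − 24 + 1 = 26

26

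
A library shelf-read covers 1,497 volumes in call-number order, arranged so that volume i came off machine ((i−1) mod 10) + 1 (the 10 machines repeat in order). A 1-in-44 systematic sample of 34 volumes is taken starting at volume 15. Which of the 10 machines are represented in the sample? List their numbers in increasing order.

Consecutive selections differ by k = 44, so their machine numbers differ by 44 mod 10 = 4.
gcd(44, 10) = 2, so the sample visits 10/2 = 5 distinct residues mod 10.
Start 15 is machine 5; the machines hit are 1, 3, 5, 7, 9.

1, 3, 5, 7, 9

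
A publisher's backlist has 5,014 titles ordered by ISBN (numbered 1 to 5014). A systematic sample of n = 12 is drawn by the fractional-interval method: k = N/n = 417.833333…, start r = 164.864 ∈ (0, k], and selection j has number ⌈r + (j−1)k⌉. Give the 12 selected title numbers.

j=1: r + 0k = 164.864 → ⌈·⌉ = 165
j=2: r + 1k = 582.697333… → ⌈·⌉ = 583
j=3: r + 2k = 1000.530666… → ⌈·⌉ = 1001
j=4: r + 3k = 1418.364 → ⌈·⌉ = 1419
j=5: r + 4k = 1836.197333… → ⌈·⌉ = 1837
j=6: r + 5k = 2254.030666… → ⌈·⌉ = 2255
j=7: r + 6k = 2671.864 → ⌈·⌉ = 2672
j=8: r + 7k = 3089.697333… → ⌈·⌉ = 3090
j=9: r + 8k = 3507.530666… → ⌈·⌉ = 3508
j=10: r + 9k = 3925.364 → ⌈·⌉ = 3926
j=11: r + 10k = 4343.197333… → ⌈·⌉ = 4344
j=12: r + 11k = 4761.030666… → ⌈·⌉ = 4762

165, 583, 1001, 1419, 1837, 2255, 2672, 3090, 3508, 3926, 4344, 4762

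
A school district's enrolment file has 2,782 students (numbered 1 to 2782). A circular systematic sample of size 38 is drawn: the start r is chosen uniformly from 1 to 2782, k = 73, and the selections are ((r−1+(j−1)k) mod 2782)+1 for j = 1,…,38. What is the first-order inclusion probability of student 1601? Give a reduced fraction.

For each position j, as r ranges over 1…2782 the j-th selection hits every student exactly once, so student 1601 is selected for exactly 38 of the 2782 starts.
Inclusion probability = 38/2782 = 19/1391.

19/1391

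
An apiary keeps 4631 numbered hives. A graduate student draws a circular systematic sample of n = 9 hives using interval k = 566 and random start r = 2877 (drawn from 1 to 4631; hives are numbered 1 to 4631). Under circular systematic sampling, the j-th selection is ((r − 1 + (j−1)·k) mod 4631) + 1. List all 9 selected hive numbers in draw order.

Selection 1: 2877
Selection 2: 2877 + 566 = 3443
Selection 3: 3443 + 566 = 4009
Selection 4: 4009 + 566 = 4575
Selection 5: 4575 + 566 = 5141 → 5141 − 4631 = 510
Selection 6: 510 + 566 = 1076
Selection 7: 1076 + 566 = 1642
Selection 8: 1642 + 566 = 2208
Selection 9: 2208 + 566 = 2774

2877, 3443, 4009, 4575, 510, 1076, 1642, 2208, 2774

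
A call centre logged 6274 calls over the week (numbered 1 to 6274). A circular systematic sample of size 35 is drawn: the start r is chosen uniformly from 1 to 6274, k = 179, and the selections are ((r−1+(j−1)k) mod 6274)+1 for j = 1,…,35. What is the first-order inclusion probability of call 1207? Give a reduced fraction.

For each position j, as r ranges over 1…6274 the j-th selection hits every call exactly once, so call 1207 is selected for exactly 35 of the 6274 starts.
Inclusion probability = 35/6274.

35/6274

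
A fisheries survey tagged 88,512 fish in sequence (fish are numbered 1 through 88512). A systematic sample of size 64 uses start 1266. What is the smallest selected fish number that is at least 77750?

78714

k = 88512/64 = 1383
Steps past start: ⌈(77750 − 1266)/1383⌉ = ⌈76484/1383⌉ = 56
Selected fish: 1266 + 56×1383 = 78714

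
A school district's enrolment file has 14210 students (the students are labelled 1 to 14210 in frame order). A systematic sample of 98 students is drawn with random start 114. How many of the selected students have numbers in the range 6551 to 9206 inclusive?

18

k = 14210/98 = 145
First selection ≥ 6551: 114 + ⌈(6551−114)/145⌉·145 = 114 + 45×145 = 6639
Last selection ≤ 9206: 114 + ⌊(9206−114)/145⌋·145 = 114 + 62×145 = 9104
Count = 62 − 45 + 1 = 18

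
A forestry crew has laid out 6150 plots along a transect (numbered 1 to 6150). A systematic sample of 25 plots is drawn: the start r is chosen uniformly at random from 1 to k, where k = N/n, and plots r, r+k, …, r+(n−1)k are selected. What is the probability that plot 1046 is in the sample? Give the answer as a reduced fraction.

1/246

k = 6150/25 = 246.
Plot 1046 is selected iff r ≡ 1046 (mod 246); exactly one such r in {1,…,246}.
Inclusion probability = 1/246.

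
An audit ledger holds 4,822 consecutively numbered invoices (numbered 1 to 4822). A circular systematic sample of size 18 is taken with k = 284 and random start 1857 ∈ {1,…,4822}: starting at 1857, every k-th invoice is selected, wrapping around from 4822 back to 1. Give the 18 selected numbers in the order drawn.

Selection 1: 1857
Selection 2: 1857 + 284 = 2141
Selection 3: 2141 + 284 = 2425
Selection 4: 2425 + 284 = 2709
Selection 5: 2709 + 284 = 2993
Selection 6: 2993 + 284 = 3277
Selection 7: 3277 + 284 = 3561
Selection 8: 3561 + 284 = 3845
Selection 9: 3845 + 284 = 4129
Selection 10: 4129 + 284 = 4413
Selection 11: 4413 + 284 = 4697
Selection 12: 4697 + 284 = 4981 → 4981 − 4822 = 159
Selection 13: 159 + 284 = 443
Selection 14: 443 + 284 = 727
Selection 15: 727 + 284 = 1011
Selection 16: 1011 + 284 = 1295
Selection 17: 1295 + 284 = 1579
Selection 18: 1579 + 284 = 1863

1857, 2141, 2425, 2709, 2993, 3277, 3561, 3845, 4129, 4413, 4697, 159, 443, 727, 1011, 1295, 1579, 1863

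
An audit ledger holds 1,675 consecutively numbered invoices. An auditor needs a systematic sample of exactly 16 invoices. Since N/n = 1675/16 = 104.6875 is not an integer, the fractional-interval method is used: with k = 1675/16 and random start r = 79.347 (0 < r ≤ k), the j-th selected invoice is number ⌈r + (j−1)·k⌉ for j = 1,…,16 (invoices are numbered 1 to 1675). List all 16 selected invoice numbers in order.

80, 185, 289, 394, 499, 603, 708, 813, 917, 1022, 1127, 1231, 1336, 1441, 1545, 1650

j=1: r + 0k = 79.347 → ⌈·⌉ = 80
j=2: r + 1k = 184.0345 → ⌈·⌉ = 185
j=3: r + 2k = 288.722 → ⌈·⌉ = 289
j=4: r + 3k = 393.4095 → ⌈·⌉ = 394
j=5: r + 4k = 498.097 → ⌈·⌉ = 499
j=6: r + 5k = 602.7845 → ⌈·⌉ = 603
j=7: r + 6k = 707.472 → ⌈·⌉ = 708
j=8: r + 7k = 812.1595 → ⌈·⌉ = 813
j=9: r + 8k = 916.847 → ⌈·⌉ = 917
j=10: r + 9k = 1021.5345 → ⌈·⌉ = 1022
j=11: r + 10k = 1126.222 → ⌈·⌉ = 1127
j=12: r + 11k = 1230.9095 → ⌈·⌉ = 1231
j=13: r + 12k = 1335.597 → ⌈·⌉ = 1336
j=14: r + 13k = 1440.2845 → ⌈·⌉ = 1441
j=15: r + 14k = 1544.972 → ⌈·⌉ = 1545
j=16: r + 15k = 1649.6595 → ⌈·⌉ = 1650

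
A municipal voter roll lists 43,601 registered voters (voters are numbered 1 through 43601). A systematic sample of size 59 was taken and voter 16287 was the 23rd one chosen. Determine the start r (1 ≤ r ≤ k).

29

k = 43601/59 = 739
r = 16287 − (23−1)×739 = 16287 − 16258 = 29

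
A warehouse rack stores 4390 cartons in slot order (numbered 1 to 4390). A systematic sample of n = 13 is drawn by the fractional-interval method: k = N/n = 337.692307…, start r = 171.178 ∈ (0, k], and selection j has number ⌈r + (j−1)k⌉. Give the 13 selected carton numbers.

j=1: r + 0k = 171.178 → ⌈·⌉ = 172
j=2: r + 1k = 508.870307… → ⌈·⌉ = 509
j=3: r + 2k = 846.562615… → ⌈·⌉ = 847
j=4: r + 3k = 1184.254923… → ⌈·⌉ = 1185
j=5: r + 4k = 1521.947230… → ⌈·⌉ = 1522
j=6: r + 5k = 1859.639538… → ⌈·⌉ = 1860
j=7: r + 6k = 2197.331846… → ⌈·⌉ = 2198
j=8: r + 7k = 2535.024153… → ⌈·⌉ = 2536
j=9: r + 8k = 2872.716461… → ⌈·⌉ = 2873
j=10: r + 9k = 3210.408769… → ⌈·⌉ = 3211
j=11: r + 10k = 3548.101076… → ⌈·⌉ = 3549
j=12: r + 11k = 3885.793384… → ⌈·⌉ = 3886
j=13: r + 12k = 4223.485692… → ⌈·⌉ = 4224

172, 509, 847, 1185, 1522, 1860, 2198, 2536, 2873, 3211, 3549, 3886, 4224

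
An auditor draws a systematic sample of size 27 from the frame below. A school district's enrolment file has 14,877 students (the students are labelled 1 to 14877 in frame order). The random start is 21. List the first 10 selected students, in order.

k = N/n = 14877/27 = 551
student 1: 21
student 2: 21 + 551 = 572
student 3: 572 + 551 = 1123
student 4: 1123 + 551 = 1674
student 5: 1674 + 551 = 2225
student 6: 2225 + 551 = 2776
student 7: 2776 + 551 = 3327
student 8: 3327 + 551 = 3878
student 9: 3878 + 551 = 4429
student 10: 4429 + 551 = 4980

21, 572, 1123, 1674, 2225, 2776, 3327, 3878, 4429, 4980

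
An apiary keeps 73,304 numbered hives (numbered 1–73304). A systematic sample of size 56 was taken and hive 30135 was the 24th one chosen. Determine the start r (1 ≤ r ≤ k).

k = 73304/56 = 1309
r = 30135 − (24−1)×1309 = 30135 − 30107 = 28

28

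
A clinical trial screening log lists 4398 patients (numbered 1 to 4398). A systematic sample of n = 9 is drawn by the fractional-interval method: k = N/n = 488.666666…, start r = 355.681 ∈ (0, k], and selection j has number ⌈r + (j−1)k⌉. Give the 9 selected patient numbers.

j=1: r + 0k = 355.681 → ⌈·⌉ = 356
j=2: r + 1k = 844.347666… → ⌈·⌉ = 845
j=3: r + 2k = 1333.014333… → ⌈·⌉ = 1334
j=4: r + 3k = 1821.681 → ⌈·⌉ = 1822
j=5: r + 4k = 2310.347666… → ⌈·⌉ = 2311
j=6: r + 5k = 2799.014333… → ⌈·⌉ = 2800
j=7: r + 6k = 3287.681 → ⌈·⌉ = 3288
j=8: r + 7k = 3776.347666… → ⌈·⌉ = 3777
j=9: r + 8k = 4265.014333… → ⌈·⌉ = 4266

356, 845, 1334, 1822, 2311, 2800, 3288, 3777, 4266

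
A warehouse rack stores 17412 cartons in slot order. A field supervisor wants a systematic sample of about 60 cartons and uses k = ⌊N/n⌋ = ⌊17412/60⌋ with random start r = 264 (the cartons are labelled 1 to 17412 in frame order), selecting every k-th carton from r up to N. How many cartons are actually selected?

k = ⌊17412/60⌋ = 290
Achieved size = ⌊(17412 − 264)/290⌋ + 1 = ⌊17148/290⌋ + 1 = 59 + 1 = 60
(last selection: 264 + 59×290 = 17374 ≤ 17412; next would be 17664 > 17412)

60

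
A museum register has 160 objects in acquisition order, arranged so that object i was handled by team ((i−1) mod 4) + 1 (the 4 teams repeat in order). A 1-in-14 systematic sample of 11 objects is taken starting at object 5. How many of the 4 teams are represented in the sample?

Consecutive selections differ by k = 14, so their team numbers differ by 14 mod 4 = 2.
gcd(14, 4) = 2, so the sample visits 4/2 = 2 distinct residues mod 4.
Start 5 is team 1; the teams hit are 1, 3.

2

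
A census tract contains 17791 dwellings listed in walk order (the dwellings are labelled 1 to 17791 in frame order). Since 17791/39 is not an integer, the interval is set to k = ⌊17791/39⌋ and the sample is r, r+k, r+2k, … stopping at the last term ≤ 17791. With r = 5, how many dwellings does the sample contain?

40

k = ⌊17791/39⌋ = 456
Achieved size = ⌊(17791 − 5)/456⌋ + 1 = ⌊17786/456⌋ + 1 = 39 + 1 = 40
(last selection: 5 + 39×456 = 17789 ≤ 17791; next would be 18245 > 17791)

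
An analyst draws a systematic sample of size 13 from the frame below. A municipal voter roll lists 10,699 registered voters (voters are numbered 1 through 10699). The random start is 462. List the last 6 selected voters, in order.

k = N/n = 10699/13 = 823
8th selection = 462 + 7×823 = 6223
9th: 6223 + 823 = 7046
10th: 7046 + 823 = 7869
11th: 7869 + 823 = 8692
12th: 8692 + 823 = 9515
13th: 9515 + 823 = 10338

6223, 7046, 7869, 8692, 9515, 10338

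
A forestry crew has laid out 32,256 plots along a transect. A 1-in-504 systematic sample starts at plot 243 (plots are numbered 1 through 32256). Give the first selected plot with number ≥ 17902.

18387

k = 504
Steps past start: ⌈(17902 − 243)/504⌉ = ⌈17659/504⌉ = 36
Selected plot: 243 + 36×504 = 18387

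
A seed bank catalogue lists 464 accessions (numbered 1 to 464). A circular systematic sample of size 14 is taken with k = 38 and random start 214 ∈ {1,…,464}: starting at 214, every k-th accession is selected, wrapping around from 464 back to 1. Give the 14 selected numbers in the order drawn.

214, 252, 290, 328, 366, 404, 442, 16, 54, 92, 130, 168, 206, 244

Selection 1: 214
Selection 2: 214 + 38 = 252
Selection 3: 252 + 38 = 290
Selection 4: 290 + 38 = 328
Selection 5: 328 + 38 = 366
Selection 6: 366 + 38 = 404
Selection 7: 404 + 38 = 442
Selection 8: 442 + 38 = 480 → 480 − 464 = 16
Selection 9: 16 + 38 = 54
Selection 10: 54 + 38 = 92
Selection 11: 92 + 38 = 130
Selection 12: 130 + 38 = 168
Selection 13: 168 + 38 = 206
Selection 14: 206 + 38 = 244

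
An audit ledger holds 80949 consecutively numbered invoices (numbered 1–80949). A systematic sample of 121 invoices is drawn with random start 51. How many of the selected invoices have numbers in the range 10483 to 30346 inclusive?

k = 80949/121 = 669
First selection ≥ 10483: 51 + ⌈(10483−51)/669⌉·669 = 51 + 16×669 = 10755
Last selection ≤ 30346: 51 + ⌊(30346−51)/669⌋·669 = 51 + 45×669 = 30156
Count = 45 − 16 + 1 = 30

30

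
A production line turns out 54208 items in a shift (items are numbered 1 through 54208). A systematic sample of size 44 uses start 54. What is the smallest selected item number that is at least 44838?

45638

k = 54208/44 = 1232
Steps past start: ⌈(44838 − 54)/1232⌉ = ⌈44784/1232⌉ = 37
Selected item: 54 + 37×1232 = 45638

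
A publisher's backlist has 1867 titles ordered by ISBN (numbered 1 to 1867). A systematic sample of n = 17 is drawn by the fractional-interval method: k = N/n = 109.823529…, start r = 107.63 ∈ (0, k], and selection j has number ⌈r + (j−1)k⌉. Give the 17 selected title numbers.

j=1: r + 0k = 107.63 → ⌈·⌉ = 108
j=2: r + 1k = 217.453529… → ⌈·⌉ = 218
j=3: r + 2k = 327.277058… → ⌈·⌉ = 328
j=4: r + 3k = 437.100588… → ⌈·⌉ = 438
j=5: r + 4k = 546.924117… → ⌈·⌉ = 547
j=6: r + 5k = 656.747647… → ⌈·⌉ = 657
j=7: r + 6k = 766.571176… → ⌈·⌉ = 767
j=8: r + 7k = 876.394705… → ⌈·⌉ = 877
j=9: r + 8k = 986.218235… → ⌈·⌉ = 987
j=10: r + 9k = 1096.041764… → ⌈·⌉ = 1097
j=11: r + 10k = 1205.865294… → ⌈·⌉ = 1206
j=12: r + 11k = 1315.688823… → ⌈·⌉ = 1316
j=13: r + 12k = 1425.512352… → ⌈·⌉ = 1426
j=14: r + 13k = 1535.335882… → ⌈·⌉ = 1536
j=15: r + 14k = 1645.159411… → ⌈·⌉ = 1646
j=16: r + 15k = 1754.982941… → ⌈·⌉ = 1755
j=17: r + 16k = 1864.806470… → ⌈·⌉ = 1865

108, 218, 328, 438, 547, 657, 767, 877, 987, 1097, 1206, 1316, 1426, 1536, 1646, 1755, 1865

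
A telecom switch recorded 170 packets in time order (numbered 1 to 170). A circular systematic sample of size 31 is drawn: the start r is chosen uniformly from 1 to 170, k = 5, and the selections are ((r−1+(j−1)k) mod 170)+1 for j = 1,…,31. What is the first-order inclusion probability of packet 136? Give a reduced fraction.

For each position j, as r ranges over 1…170 the j-th selection hits every packet exactly once, so packet 136 is selected for exactly 31 of the 170 starts.
Inclusion probability = 31/170.

31/170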